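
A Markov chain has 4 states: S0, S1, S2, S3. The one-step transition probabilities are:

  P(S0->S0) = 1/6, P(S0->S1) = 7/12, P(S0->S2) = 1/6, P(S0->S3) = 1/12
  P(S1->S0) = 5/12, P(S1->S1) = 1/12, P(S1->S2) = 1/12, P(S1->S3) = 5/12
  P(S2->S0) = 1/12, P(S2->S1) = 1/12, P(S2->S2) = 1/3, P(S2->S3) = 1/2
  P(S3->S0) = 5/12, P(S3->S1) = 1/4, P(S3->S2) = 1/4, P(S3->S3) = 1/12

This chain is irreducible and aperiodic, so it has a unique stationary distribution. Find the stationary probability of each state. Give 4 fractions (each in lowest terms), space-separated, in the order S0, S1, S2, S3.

The stationary distribution satisfies pi = pi * P, i.e.:
  pi_S0 = 1/6*pi_S0 + 5/12*pi_S1 + 1/12*pi_S2 + 5/12*pi_S3
  pi_S1 = 7/12*pi_S0 + 1/12*pi_S1 + 1/12*pi_S2 + 1/4*pi_S3
  pi_S2 = 1/6*pi_S0 + 1/12*pi_S1 + 1/3*pi_S2 + 1/4*pi_S3
  pi_S3 = 1/12*pi_S0 + 5/12*pi_S1 + 1/2*pi_S2 + 1/12*pi_S3
with normalization: pi_S0 + pi_S1 + pi_S2 + pi_S3 = 1.

Using the first 3 balance equations plus normalization, the linear system A*pi = b is:
  [-5/6, 5/12, 1/12, 5/12] . pi = 0
  [7/12, -11/12, 1/12, 1/4] . pi = 0
  [1/6, 1/12, -2/3, 1/4] . pi = 0
  [1, 1, 1, 1] . pi = 1

Solving yields:
  pi_S0 = 303/1081
  pi_S1 = 25/94
  pi_S2 = 215/1081
  pi_S3 = 551/2162

Verification (pi * P):
  303/1081*1/6 + 25/94*5/12 + 215/1081*1/12 + 551/2162*5/12 = 303/1081 = pi_S0  (ok)
  303/1081*7/12 + 25/94*1/12 + 215/1081*1/12 + 551/2162*1/4 = 25/94 = pi_S1  (ok)
  303/1081*1/6 + 25/94*1/12 + 215/1081*1/3 + 551/2162*1/4 = 215/1081 = pi_S2  (ok)
  303/1081*1/12 + 25/94*5/12 + 215/1081*1/2 + 551/2162*1/12 = 551/2162 = pi_S3  (ok)

Answer: 303/1081 25/94 215/1081 551/2162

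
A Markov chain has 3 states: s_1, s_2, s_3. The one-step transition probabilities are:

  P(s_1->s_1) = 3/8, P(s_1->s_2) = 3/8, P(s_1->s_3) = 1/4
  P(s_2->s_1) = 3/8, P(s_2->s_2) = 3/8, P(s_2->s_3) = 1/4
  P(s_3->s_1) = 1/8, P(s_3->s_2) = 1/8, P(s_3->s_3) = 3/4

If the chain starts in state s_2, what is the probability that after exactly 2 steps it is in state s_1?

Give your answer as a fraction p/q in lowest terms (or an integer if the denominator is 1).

Computing P^2 by repeated multiplication:
P^1 =
  s_1: [3/8, 3/8, 1/4]
  s_2: [3/8, 3/8, 1/4]
  s_3: [1/8, 1/8, 3/4]
P^2 =
  s_1: [5/16, 5/16, 3/8]
  s_2: [5/16, 5/16, 3/8]
  s_3: [3/16, 3/16, 5/8]

(P^2)[s_2 -> s_1] = 5/16

Answer: 5/16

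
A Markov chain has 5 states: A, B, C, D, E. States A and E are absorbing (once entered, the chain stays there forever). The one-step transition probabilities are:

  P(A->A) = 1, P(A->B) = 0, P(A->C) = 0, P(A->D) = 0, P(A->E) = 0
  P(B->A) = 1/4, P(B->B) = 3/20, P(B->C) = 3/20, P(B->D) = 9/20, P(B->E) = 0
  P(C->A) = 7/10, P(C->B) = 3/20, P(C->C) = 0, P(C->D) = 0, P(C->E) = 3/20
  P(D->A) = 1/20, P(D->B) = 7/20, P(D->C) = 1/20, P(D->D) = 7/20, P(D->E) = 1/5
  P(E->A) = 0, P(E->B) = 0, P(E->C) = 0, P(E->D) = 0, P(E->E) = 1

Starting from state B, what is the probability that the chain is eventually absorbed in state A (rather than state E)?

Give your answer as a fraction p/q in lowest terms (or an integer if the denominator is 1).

Let a_i = P(absorbed in A | start in state i).
Boundary conditions: a_A = 1, a_E = 0.
For each transient state i, a_i = sum_j P(i->j) * a_j:
  a_B = 1/4*a_A + 3/20*a_B + 3/20*a_C + 9/20*a_D + 0*a_E
  a_C = 7/10*a_A + 3/20*a_B + 0*a_C + 0*a_D + 3/20*a_E
  a_D = 1/20*a_A + 7/20*a_B + 1/20*a_C + 7/20*a_D + 1/5*a_E

Substituting a_A = 1 and a_E = 0, rearrange to (I - Q) a = r where r[i] = P(i -> A):
  [17/20, -3/20, -9/20] . (a_B, a_C, a_D) = 1/4
  [-3/20, 1, 0] . (a_B, a_C, a_D) = 7/10
  [-7/20, -1/20, 13/20] . (a_B, a_C, a_D) = 1/20

Solving yields:
  a_B = 269/377
  a_C = 1217/1508
  a_D = 789/1508

Starting state is B, so the absorption probability is a_B = 269/377.

Answer: 269/377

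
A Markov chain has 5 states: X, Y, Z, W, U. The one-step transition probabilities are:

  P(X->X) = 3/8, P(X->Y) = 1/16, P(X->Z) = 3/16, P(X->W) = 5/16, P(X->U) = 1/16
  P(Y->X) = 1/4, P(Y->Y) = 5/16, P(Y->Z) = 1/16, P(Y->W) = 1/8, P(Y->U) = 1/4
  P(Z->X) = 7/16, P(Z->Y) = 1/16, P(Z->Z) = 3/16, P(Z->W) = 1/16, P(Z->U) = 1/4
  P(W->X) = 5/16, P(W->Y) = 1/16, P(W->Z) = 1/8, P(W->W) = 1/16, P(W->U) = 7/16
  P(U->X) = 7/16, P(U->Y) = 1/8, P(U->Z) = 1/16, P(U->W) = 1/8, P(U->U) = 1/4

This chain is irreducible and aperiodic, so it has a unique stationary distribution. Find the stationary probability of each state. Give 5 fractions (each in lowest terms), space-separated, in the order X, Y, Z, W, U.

The stationary distribution satisfies pi = pi * P, i.e.:
  pi_X = 3/8*pi_X + 1/4*pi_Y + 7/16*pi_Z + 5/16*pi_W + 7/16*pi_U
  pi_Y = 1/16*pi_X + 5/16*pi_Y + 1/16*pi_Z + 1/16*pi_W + 1/8*pi_U
  pi_Z = 3/16*pi_X + 1/16*pi_Y + 3/16*pi_Z + 1/8*pi_W + 1/16*pi_U
  pi_W = 5/16*pi_X + 1/8*pi_Y + 1/16*pi_Z + 1/16*pi_W + 1/8*pi_U
  pi_U = 1/16*pi_X + 1/4*pi_Y + 1/4*pi_Z + 7/16*pi_W + 1/4*pi_U
with normalization: pi_X + pi_Y + pi_Z + pi_W + pi_U = 1.

Using the first 4 balance equations plus normalization, the linear system A*pi = b is:
  [-5/8, 1/4, 7/16, 5/16, 7/16] . pi = 0
  [1/16, -11/16, 1/16, 1/16, 1/8] . pi = 0
  [3/16, 1/16, -13/16, 1/8, 1/16] . pi = 0
  [5/16, 1/8, 1/16, -15/16, 1/8] . pi = 0
  [1, 1, 1, 1, 1] . pi = 1

Solving yields:
  pi_X = 19751/52911
  pi_Y = 5348/52911
  pi_Z = 7264/52911
  pi_W = 9283/52911
  pi_U = 3755/17637

Verification (pi * P):
  19751/52911*3/8 + 5348/52911*1/4 + 7264/52911*7/16 + 9283/52911*5/16 + 3755/17637*7/16 = 19751/52911 = pi_X  (ok)
  19751/52911*1/16 + 5348/52911*5/16 + 7264/52911*1/16 + 9283/52911*1/16 + 3755/17637*1/8 = 5348/52911 = pi_Y  (ok)
  19751/52911*3/16 + 5348/52911*1/16 + 7264/52911*3/16 + 9283/52911*1/8 + 3755/17637*1/16 = 7264/52911 = pi_Z  (ok)
  19751/52911*5/16 + 5348/52911*1/8 + 7264/52911*1/16 + 9283/52911*1/16 + 3755/17637*1/8 = 9283/52911 = pi_W  (ok)
  19751/52911*1/16 + 5348/52911*1/4 + 7264/52911*1/4 + 9283/52911*7/16 + 3755/17637*1/4 = 3755/17637 = pi_U  (ok)

Answer: 19751/52911 5348/52911 7264/52911 9283/52911 3755/17637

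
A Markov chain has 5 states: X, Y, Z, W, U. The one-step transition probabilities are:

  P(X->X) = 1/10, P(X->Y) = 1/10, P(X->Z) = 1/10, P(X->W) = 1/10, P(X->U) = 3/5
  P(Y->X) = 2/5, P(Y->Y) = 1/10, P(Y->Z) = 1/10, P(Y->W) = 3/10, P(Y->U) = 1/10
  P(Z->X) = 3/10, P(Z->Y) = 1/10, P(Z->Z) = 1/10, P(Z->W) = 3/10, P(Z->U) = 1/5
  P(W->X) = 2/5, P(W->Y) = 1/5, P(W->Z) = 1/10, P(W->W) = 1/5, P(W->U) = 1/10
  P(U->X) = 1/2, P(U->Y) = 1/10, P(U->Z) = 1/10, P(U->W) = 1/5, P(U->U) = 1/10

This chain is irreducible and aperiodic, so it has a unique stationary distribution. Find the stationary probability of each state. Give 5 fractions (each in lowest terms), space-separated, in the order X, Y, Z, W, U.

The stationary distribution satisfies pi = pi * P, i.e.:
  pi_X = 1/10*pi_X + 2/5*pi_Y + 3/10*pi_Z + 2/5*pi_W + 1/2*pi_U
  pi_Y = 1/10*pi_X + 1/10*pi_Y + 1/10*pi_Z + 1/5*pi_W + 1/10*pi_U
  pi_Z = 1/10*pi_X + 1/10*pi_Y + 1/10*pi_Z + 1/10*pi_W + 1/10*pi_U
  pi_W = 1/10*pi_X + 3/10*pi_Y + 3/10*pi_Z + 1/5*pi_W + 1/5*pi_U
  pi_U = 3/5*pi_X + 1/10*pi_Y + 1/5*pi_Z + 1/10*pi_W + 1/10*pi_U
with normalization: pi_X + pi_Y + pi_Z + pi_W + pi_U = 1.

Using the first 4 balance equations plus normalization, the linear system A*pi = b is:
  [-9/10, 2/5, 3/10, 2/5, 1/2] . pi = 0
  [1/10, -9/10, 1/10, 1/5, 1/10] . pi = 0
  [1/10, 1/10, -9/10, 1/10, 1/10] . pi = 0
  [1/10, 3/10, 3/10, -4/5, 1/5] . pi = 0
  [1, 1, 1, 1, 1] . pi = 1

Solving yields:
  pi_X = 401/1250
  pi_Y = 818/6875
  pi_Z = 1/10
  pi_W = 261/1375
  pi_U = 169/625

Verification (pi * P):
  401/1250*1/10 + 818/6875*2/5 + 1/10*3/10 + 261/1375*2/5 + 169/625*1/2 = 401/1250 = pi_X  (ok)
  401/1250*1/10 + 818/6875*1/10 + 1/10*1/10 + 261/1375*1/5 + 169/625*1/10 = 818/6875 = pi_Y  (ok)
  401/1250*1/10 + 818/6875*1/10 + 1/10*1/10 + 261/1375*1/10 + 169/625*1/10 = 1/10 = pi_Z  (ok)
  401/1250*1/10 + 818/6875*3/10 + 1/10*3/10 + 261/1375*1/5 + 169/625*1/5 = 261/1375 = pi_W  (ok)
  401/1250*3/5 + 818/6875*1/10 + 1/10*1/5 + 261/1375*1/10 + 169/625*1/10 = 169/625 = pi_U  (ok)

Answer: 401/1250 818/6875 1/10 261/1375 169/625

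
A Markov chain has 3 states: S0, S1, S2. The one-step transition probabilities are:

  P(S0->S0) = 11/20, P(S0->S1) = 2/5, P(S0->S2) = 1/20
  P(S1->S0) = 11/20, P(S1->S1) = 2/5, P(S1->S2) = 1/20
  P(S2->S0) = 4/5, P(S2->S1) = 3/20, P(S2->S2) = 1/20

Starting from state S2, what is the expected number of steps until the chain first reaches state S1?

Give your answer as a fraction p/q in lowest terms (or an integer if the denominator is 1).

Let h_i = expected steps to first reach S1 from state i.
Boundary: h_S1 = 0.
First-step equations for the other states:
  h_S0 = 1 + 11/20*h_S0 + 2/5*h_S1 + 1/20*h_S2
  h_S2 = 1 + 4/5*h_S0 + 3/20*h_S1 + 1/20*h_S2

Substituting h_S1 = 0 and rearranging gives the linear system (I - Q) h = 1:
  [9/20, -1/20] . (h_S0, h_S2) = 1
  [-4/5, 19/20] . (h_S0, h_S2) = 1

Solving yields:
  h_S0 = 80/31
  h_S2 = 100/31

Starting state is S2, so the expected hitting time is h_S2 = 100/31.

Answer: 100/31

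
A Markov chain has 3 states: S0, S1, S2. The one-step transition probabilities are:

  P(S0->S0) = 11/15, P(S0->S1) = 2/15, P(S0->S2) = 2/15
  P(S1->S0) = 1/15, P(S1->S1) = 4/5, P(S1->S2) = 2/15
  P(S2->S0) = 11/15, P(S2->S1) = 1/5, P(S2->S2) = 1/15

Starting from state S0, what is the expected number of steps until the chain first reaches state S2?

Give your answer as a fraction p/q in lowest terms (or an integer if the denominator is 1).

Answer: 15/2

Derivation:
Let h_i = expected steps to first reach S2 from state i.
Boundary: h_S2 = 0.
First-step equations for the other states:
  h_S0 = 1 + 11/15*h_S0 + 2/15*h_S1 + 2/15*h_S2
  h_S1 = 1 + 1/15*h_S0 + 4/5*h_S1 + 2/15*h_S2

Substituting h_S2 = 0 and rearranging gives the linear system (I - Q) h = 1:
  [4/15, -2/15] . (h_S0, h_S1) = 1
  [-1/15, 1/5] . (h_S0, h_S1) = 1

Solving yields:
  h_S0 = 15/2
  h_S1 = 15/2

Starting state is S0, so the expected hitting time is h_S0 = 15/2.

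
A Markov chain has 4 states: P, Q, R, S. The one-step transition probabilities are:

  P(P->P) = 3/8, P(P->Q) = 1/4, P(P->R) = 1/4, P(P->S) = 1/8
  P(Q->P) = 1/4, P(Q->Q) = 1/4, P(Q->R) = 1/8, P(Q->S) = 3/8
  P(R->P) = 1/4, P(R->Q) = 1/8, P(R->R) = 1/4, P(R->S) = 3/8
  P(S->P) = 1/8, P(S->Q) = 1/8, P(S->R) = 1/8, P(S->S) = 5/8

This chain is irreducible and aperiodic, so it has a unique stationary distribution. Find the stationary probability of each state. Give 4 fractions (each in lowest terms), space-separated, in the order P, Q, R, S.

The stationary distribution satisfies pi = pi * P, i.e.:
  pi_P = 3/8*pi_P + 1/4*pi_Q + 1/4*pi_R + 1/8*pi_S
  pi_Q = 1/4*pi_P + 1/4*pi_Q + 1/8*pi_R + 1/8*pi_S
  pi_R = 1/4*pi_P + 1/8*pi_Q + 1/4*pi_R + 1/8*pi_S
  pi_S = 1/8*pi_P + 3/8*pi_Q + 3/8*pi_R + 5/8*pi_S
with normalization: pi_P + pi_Q + pi_R + pi_S = 1.

Using the first 3 balance equations plus normalization, the linear system A*pi = b is:
  [-5/8, 1/4, 1/4, 1/8] . pi = 0
  [1/4, -3/4, 1/8, 1/8] . pi = 0
  [1/4, 1/8, -3/4, 1/8] . pi = 0
  [1, 1, 1, 1] . pi = 1

Solving yields:
  pi_P = 9/40
  pi_Q = 7/40
  pi_R = 7/40
  pi_S = 17/40

Verification (pi * P):
  9/40*3/8 + 7/40*1/4 + 7/40*1/4 + 17/40*1/8 = 9/40 = pi_P  (ok)
  9/40*1/4 + 7/40*1/4 + 7/40*1/8 + 17/40*1/8 = 7/40 = pi_Q  (ok)
  9/40*1/4 + 7/40*1/8 + 7/40*1/4 + 17/40*1/8 = 7/40 = pi_R  (ok)
  9/40*1/8 + 7/40*3/8 + 7/40*3/8 + 17/40*5/8 = 17/40 = pi_S  (ok)

Answer: 9/40 7/40 7/40 17/40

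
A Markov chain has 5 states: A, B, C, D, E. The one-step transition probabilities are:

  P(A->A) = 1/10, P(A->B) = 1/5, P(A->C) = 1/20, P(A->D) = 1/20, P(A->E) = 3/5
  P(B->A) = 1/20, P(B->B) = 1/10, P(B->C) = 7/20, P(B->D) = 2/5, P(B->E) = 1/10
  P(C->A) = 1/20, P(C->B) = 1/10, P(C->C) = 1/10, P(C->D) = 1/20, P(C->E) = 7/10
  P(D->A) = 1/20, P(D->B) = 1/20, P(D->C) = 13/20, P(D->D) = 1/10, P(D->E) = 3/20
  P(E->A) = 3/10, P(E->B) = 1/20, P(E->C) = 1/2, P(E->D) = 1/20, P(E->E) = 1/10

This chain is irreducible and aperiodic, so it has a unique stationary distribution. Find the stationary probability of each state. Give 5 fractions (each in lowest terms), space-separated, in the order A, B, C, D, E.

Answer: 11693/78807 2425/26269 8113/26269 2276/26269 28672/78807

Derivation:
The stationary distribution satisfies pi = pi * P, i.e.:
  pi_A = 1/10*pi_A + 1/20*pi_B + 1/20*pi_C + 1/20*pi_D + 3/10*pi_E
  pi_B = 1/5*pi_A + 1/10*pi_B + 1/10*pi_C + 1/20*pi_D + 1/20*pi_E
  pi_C = 1/20*pi_A + 7/20*pi_B + 1/10*pi_C + 13/20*pi_D + 1/2*pi_E
  pi_D = 1/20*pi_A + 2/5*pi_B + 1/20*pi_C + 1/10*pi_D + 1/20*pi_E
  pi_E = 3/5*pi_A + 1/10*pi_B + 7/10*pi_C + 3/20*pi_D + 1/10*pi_E
with normalization: pi_A + pi_B + pi_C + pi_D + pi_E = 1.

Using the first 4 balance equations plus normalization, the linear system A*pi = b is:
  [-9/10, 1/20, 1/20, 1/20, 3/10] . pi = 0
  [1/5, -9/10, 1/10, 1/20, 1/20] . pi = 0
  [1/20, 7/20, -9/10, 13/20, 1/2] . pi = 0
  [1/20, 2/5, 1/20, -9/10, 1/20] . pi = 0
  [1, 1, 1, 1, 1] . pi = 1

Solving yields:
  pi_A = 11693/78807
  pi_B = 2425/26269
  pi_C = 8113/26269
  pi_D = 2276/26269
  pi_E = 28672/78807

Verification (pi * P):
  11693/78807*1/10 + 2425/26269*1/20 + 8113/26269*1/20 + 2276/26269*1/20 + 28672/78807*3/10 = 11693/78807 = pi_A  (ok)
  11693/78807*1/5 + 2425/26269*1/10 + 8113/26269*1/10 + 2276/26269*1/20 + 28672/78807*1/20 = 2425/26269 = pi_B  (ok)
  11693/78807*1/20 + 2425/26269*7/20 + 8113/26269*1/10 + 2276/26269*13/20 + 28672/78807*1/2 = 8113/26269 = pi_C  (ok)
  11693/78807*1/20 + 2425/26269*2/5 + 8113/26269*1/20 + 2276/26269*1/10 + 28672/78807*1/20 = 2276/26269 = pi_D  (ok)
  11693/78807*3/5 + 2425/26269*1/10 + 8113/26269*7/10 + 2276/26269*3/20 + 28672/78807*1/10 = 28672/78807 = pi_E  (ok)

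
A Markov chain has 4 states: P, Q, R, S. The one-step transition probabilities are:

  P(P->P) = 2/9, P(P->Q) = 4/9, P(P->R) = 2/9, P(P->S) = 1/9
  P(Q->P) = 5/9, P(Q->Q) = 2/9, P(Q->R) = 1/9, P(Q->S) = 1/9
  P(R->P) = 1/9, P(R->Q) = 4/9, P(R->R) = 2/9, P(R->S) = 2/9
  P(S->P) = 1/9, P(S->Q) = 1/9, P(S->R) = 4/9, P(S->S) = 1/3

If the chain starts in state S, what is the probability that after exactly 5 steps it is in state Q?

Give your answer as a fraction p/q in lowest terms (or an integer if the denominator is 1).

Answer: 18568/59049

Derivation:
Computing P^5 by repeated multiplication:
P^1 =
  P: [2/9, 4/9, 2/9, 1/9]
  Q: [5/9, 2/9, 1/9, 1/9]
  R: [1/9, 4/9, 2/9, 2/9]
  S: [1/9, 1/9, 4/9, 1/3]
P^2 =
  P: [1/3, 25/81, 16/81, 13/81]
  Q: [22/81, 29/81, 2/9, 4/27]
  R: [26/81, 22/81, 2/9, 5/27]
  S: [14/81, 25/81, 23/81, 19/81]
P^3 =
  P: [208/729, 235/729, 163/729, 41/243]
  Q: [73/243, 230/729, 157/729, 41/243]
  R: [65/243, 235/729, 170/729, 43/243]
  S: [65/243, 217/729, 175/729, 142/729]
P^4 =
  P: [1877/6561, 2077/6561, 1469/6561, 1138/6561]
  Q: [1868/6561, 2087/6561, 1474/6561, 1132/6561]
  R: [1864/6561, 2059/6561, 1481/6561, 1157/6561]
  S: [1792/6561, 2056/6561, 1525/6561, 44/243]
P^5 =
  P: [5582/19683, 18676/59049, 13321/59049, 10306/59049]
  Q: [16777/59049, 18674/59049, 4433/19683, 3433/19683]
  R: [16661/59049, 18655/59049, 4459/19683, 3452/19683]
  S: [16577/59049, 18568/59049, 13442/59049, 10462/59049]

(P^5)[S -> Q] = 18568/59049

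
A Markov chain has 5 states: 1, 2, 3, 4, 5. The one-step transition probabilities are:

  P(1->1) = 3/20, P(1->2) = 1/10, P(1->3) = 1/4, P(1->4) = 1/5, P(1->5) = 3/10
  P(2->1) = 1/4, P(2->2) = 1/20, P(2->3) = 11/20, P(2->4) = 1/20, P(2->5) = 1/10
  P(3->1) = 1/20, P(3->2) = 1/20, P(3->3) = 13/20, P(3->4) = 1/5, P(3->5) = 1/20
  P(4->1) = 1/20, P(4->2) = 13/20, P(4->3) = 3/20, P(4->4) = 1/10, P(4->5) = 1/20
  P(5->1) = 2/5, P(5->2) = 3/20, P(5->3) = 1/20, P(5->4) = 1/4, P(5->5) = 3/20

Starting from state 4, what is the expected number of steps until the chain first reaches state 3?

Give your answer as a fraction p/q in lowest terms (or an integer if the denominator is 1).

Let h_i = expected steps to first reach 3 from state i.
Boundary: h_3 = 0.
First-step equations for the other states:
  h_1 = 1 + 3/20*h_1 + 1/10*h_2 + 1/4*h_3 + 1/5*h_4 + 3/10*h_5
  h_2 = 1 + 1/4*h_1 + 1/20*h_2 + 11/20*h_3 + 1/20*h_4 + 1/10*h_5
  h_4 = 1 + 1/20*h_1 + 13/20*h_2 + 3/20*h_3 + 1/10*h_4 + 1/20*h_5
  h_5 = 1 + 2/5*h_1 + 3/20*h_2 + 1/20*h_3 + 1/4*h_4 + 3/20*h_5

Substituting h_3 = 0 and rearranging gives the linear system (I - Q) h = 1:
  [17/20, -1/10, -1/5, -3/10] . (h_1, h_2, h_4, h_5) = 1
  [-1/4, 19/20, -1/20, -1/10] . (h_1, h_2, h_4, h_5) = 1
  [-1/20, -13/20, 9/10, -1/20] . (h_1, h_2, h_4, h_5) = 1
  [-2/5, -3/20, -1/4, 17/20] . (h_1, h_2, h_4, h_5) = 1

Solving yields:
  h_1 = 15476/3905
  h_2 = 10804/3905
  h_4 = 13996/3905
  h_5 = 3580/781

Starting state is 4, so the expected hitting time is h_4 = 13996/3905.

Answer: 13996/3905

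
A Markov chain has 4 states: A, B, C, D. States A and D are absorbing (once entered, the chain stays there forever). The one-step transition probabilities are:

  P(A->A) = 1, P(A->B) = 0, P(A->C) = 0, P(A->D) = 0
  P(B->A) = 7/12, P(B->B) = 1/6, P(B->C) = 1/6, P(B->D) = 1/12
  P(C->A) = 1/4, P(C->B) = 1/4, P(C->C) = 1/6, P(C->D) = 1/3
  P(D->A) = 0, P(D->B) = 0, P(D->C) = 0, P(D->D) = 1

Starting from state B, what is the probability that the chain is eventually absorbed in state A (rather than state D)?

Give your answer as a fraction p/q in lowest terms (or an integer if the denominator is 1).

Answer: 38/47

Derivation:
Let a_i = P(absorbed in A | start in state i).
Boundary conditions: a_A = 1, a_D = 0.
For each transient state i, a_i = sum_j P(i->j) * a_j:
  a_B = 7/12*a_A + 1/6*a_B + 1/6*a_C + 1/12*a_D
  a_C = 1/4*a_A + 1/4*a_B + 1/6*a_C + 1/3*a_D

Substituting a_A = 1 and a_D = 0, rearrange to (I - Q) a = r where r[i] = P(i -> A):
  [5/6, -1/6] . (a_B, a_C) = 7/12
  [-1/4, 5/6] . (a_B, a_C) = 1/4

Solving yields:
  a_B = 38/47
  a_C = 51/94

Starting state is B, so the absorption probability is a_B = 38/47.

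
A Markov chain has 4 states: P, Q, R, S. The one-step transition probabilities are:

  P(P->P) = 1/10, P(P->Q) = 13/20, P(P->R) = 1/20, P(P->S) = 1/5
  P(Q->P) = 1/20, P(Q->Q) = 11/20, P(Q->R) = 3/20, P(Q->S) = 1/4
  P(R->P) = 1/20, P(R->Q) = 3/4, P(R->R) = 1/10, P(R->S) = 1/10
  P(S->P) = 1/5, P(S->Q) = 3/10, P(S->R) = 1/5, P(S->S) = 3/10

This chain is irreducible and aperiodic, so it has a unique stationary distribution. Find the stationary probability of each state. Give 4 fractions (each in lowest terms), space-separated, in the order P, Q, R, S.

The stationary distribution satisfies pi = pi * P, i.e.:
  pi_P = 1/10*pi_P + 1/20*pi_Q + 1/20*pi_R + 1/5*pi_S
  pi_Q = 13/20*pi_P + 11/20*pi_Q + 3/4*pi_R + 3/10*pi_S
  pi_R = 1/20*pi_P + 3/20*pi_Q + 1/10*pi_R + 1/5*pi_S
  pi_S = 1/5*pi_P + 1/4*pi_Q + 1/10*pi_R + 3/10*pi_S
with normalization: pi_P + pi_Q + pi_R + pi_S = 1.

Using the first 3 balance equations plus normalization, the linear system A*pi = b is:
  [-9/10, 1/20, 1/20, 1/5] . pi = 0
  [13/20, -9/20, 3/4, 3/10] . pi = 0
  [1/20, 3/20, -9/10, 1/5] . pi = 0
  [1, 1, 1, 1] . pi = 1

Solving yields:
  pi_P = 230/2561
  pi_Q = 4066/7683
  pi_R = 86/591
  pi_S = 603/2561

Verification (pi * P):
  230/2561*1/10 + 4066/7683*1/20 + 86/591*1/20 + 603/2561*1/5 = 230/2561 = pi_P  (ok)
  230/2561*13/20 + 4066/7683*11/20 + 86/591*3/4 + 603/2561*3/10 = 4066/7683 = pi_Q  (ok)
  230/2561*1/20 + 4066/7683*3/20 + 86/591*1/10 + 603/2561*1/5 = 86/591 = pi_R  (ok)
  230/2561*1/5 + 4066/7683*1/4 + 86/591*1/10 + 603/2561*3/10 = 603/2561 = pi_S  (ok)

Answer: 230/2561 4066/7683 86/591 603/2561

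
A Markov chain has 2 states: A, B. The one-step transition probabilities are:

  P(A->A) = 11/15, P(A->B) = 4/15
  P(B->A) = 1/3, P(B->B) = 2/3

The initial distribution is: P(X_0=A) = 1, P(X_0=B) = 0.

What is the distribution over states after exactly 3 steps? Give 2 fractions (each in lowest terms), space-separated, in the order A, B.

Answer: 73/125 52/125

Derivation:
Propagating the distribution step by step (d_{t+1} = d_t * P):
d_0 = (A=1, B=0)
  d_1[A] = 1*11/15 + 0*1/3 = 11/15
  d_1[B] = 1*4/15 + 0*2/3 = 4/15
d_1 = (A=11/15, B=4/15)
  d_2[A] = 11/15*11/15 + 4/15*1/3 = 47/75
  d_2[B] = 11/15*4/15 + 4/15*2/3 = 28/75
d_2 = (A=47/75, B=28/75)
  d_3[A] = 47/75*11/15 + 28/75*1/3 = 73/125
  d_3[B] = 47/75*4/15 + 28/75*2/3 = 52/125
d_3 = (A=73/125, B=52/125)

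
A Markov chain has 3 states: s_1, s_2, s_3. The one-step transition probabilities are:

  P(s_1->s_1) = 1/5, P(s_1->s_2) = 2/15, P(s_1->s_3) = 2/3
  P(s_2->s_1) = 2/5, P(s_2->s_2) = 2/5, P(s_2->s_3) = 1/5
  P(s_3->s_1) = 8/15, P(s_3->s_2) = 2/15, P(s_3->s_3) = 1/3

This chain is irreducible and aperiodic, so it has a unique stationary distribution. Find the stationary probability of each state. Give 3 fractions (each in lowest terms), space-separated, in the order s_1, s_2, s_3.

The stationary distribution satisfies pi = pi * P, i.e.:
  pi_s_1 = 1/5*pi_s_1 + 2/5*pi_s_2 + 8/15*pi_s_3
  pi_s_2 = 2/15*pi_s_1 + 2/5*pi_s_2 + 2/15*pi_s_3
  pi_s_3 = 2/3*pi_s_1 + 1/5*pi_s_2 + 1/3*pi_s_3
with normalization: pi_s_1 + pi_s_2 + pi_s_3 = 1.

Using the first 2 balance equations plus normalization, the linear system A*pi = b is:
  [-4/5, 2/5, 8/15] . pi = 0
  [2/15, -3/5, 2/15] . pi = 0
  [1, 1, 1] . pi = 1

Solving yields:
  pi_s_1 = 21/55
  pi_s_2 = 2/11
  pi_s_3 = 24/55

Verification (pi * P):
  21/55*1/5 + 2/11*2/5 + 24/55*8/15 = 21/55 = pi_s_1  (ok)
  21/55*2/15 + 2/11*2/5 + 24/55*2/15 = 2/11 = pi_s_2  (ok)
  21/55*2/3 + 2/11*1/5 + 24/55*1/3 = 24/55 = pi_s_3  (ok)

Answer: 21/55 2/11 24/55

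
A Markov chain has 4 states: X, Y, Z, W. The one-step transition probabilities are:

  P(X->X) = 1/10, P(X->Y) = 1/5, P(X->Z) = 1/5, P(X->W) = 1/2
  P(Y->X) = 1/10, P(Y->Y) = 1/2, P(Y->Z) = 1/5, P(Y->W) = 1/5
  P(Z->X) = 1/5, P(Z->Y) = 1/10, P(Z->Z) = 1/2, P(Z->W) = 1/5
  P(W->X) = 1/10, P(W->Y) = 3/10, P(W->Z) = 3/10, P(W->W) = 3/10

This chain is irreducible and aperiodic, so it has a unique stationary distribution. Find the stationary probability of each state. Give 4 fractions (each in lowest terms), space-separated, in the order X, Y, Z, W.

Answer: 83/627 58/209 203/627 167/627

Derivation:
The stationary distribution satisfies pi = pi * P, i.e.:
  pi_X = 1/10*pi_X + 1/10*pi_Y + 1/5*pi_Z + 1/10*pi_W
  pi_Y = 1/5*pi_X + 1/2*pi_Y + 1/10*pi_Z + 3/10*pi_W
  pi_Z = 1/5*pi_X + 1/5*pi_Y + 1/2*pi_Z + 3/10*pi_W
  pi_W = 1/2*pi_X + 1/5*pi_Y + 1/5*pi_Z + 3/10*pi_W
with normalization: pi_X + pi_Y + pi_Z + pi_W = 1.

Using the first 3 balance equations plus normalization, the linear system A*pi = b is:
  [-9/10, 1/10, 1/5, 1/10] . pi = 0
  [1/5, -1/2, 1/10, 3/10] . pi = 0
  [1/5, 1/5, -1/2, 3/10] . pi = 0
  [1, 1, 1, 1] . pi = 1

Solving yields:
  pi_X = 83/627
  pi_Y = 58/209
  pi_Z = 203/627
  pi_W = 167/627

Verification (pi * P):
  83/627*1/10 + 58/209*1/10 + 203/627*1/5 + 167/627*1/10 = 83/627 = pi_X  (ok)
  83/627*1/5 + 58/209*1/2 + 203/627*1/10 + 167/627*3/10 = 58/209 = pi_Y  (ok)
  83/627*1/5 + 58/209*1/5 + 203/627*1/2 + 167/627*3/10 = 203/627 = pi_Z  (ok)
  83/627*1/2 + 58/209*1/5 + 203/627*1/5 + 167/627*3/10 = 167/627 = pi_W  (ok)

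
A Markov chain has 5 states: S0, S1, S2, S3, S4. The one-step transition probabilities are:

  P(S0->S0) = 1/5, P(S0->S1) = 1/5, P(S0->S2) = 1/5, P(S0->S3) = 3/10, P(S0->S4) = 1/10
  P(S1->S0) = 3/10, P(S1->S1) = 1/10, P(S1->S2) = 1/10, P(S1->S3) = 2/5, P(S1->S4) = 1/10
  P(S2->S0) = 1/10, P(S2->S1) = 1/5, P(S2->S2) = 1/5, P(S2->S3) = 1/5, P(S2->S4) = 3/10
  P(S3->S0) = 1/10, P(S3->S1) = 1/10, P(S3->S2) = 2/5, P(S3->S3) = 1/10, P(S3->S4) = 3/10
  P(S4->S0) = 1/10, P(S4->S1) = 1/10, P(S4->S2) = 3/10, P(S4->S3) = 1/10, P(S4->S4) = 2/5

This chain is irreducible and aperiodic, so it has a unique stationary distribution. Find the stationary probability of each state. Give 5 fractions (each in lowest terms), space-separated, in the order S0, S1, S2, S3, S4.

Answer: 1387/9761 1361/9761 2462/9761 1908/9761 2643/9761

Derivation:
The stationary distribution satisfies pi = pi * P, i.e.:
  pi_S0 = 1/5*pi_S0 + 3/10*pi_S1 + 1/10*pi_S2 + 1/10*pi_S3 + 1/10*pi_S4
  pi_S1 = 1/5*pi_S0 + 1/10*pi_S1 + 1/5*pi_S2 + 1/10*pi_S3 + 1/10*pi_S4
  pi_S2 = 1/5*pi_S0 + 1/10*pi_S1 + 1/5*pi_S2 + 2/5*pi_S3 + 3/10*pi_S4
  pi_S3 = 3/10*pi_S0 + 2/5*pi_S1 + 1/5*pi_S2 + 1/10*pi_S3 + 1/10*pi_S4
  pi_S4 = 1/10*pi_S0 + 1/10*pi_S1 + 3/10*pi_S2 + 3/10*pi_S3 + 2/5*pi_S4
with normalization: pi_S0 + pi_S1 + pi_S2 + pi_S3 + pi_S4 = 1.

Using the first 4 balance equations plus normalization, the linear system A*pi = b is:
  [-4/5, 3/10, 1/10, 1/10, 1/10] . pi = 0
  [1/5, -9/10, 1/5, 1/10, 1/10] . pi = 0
  [1/5, 1/10, -4/5, 2/5, 3/10] . pi = 0
  [3/10, 2/5, 1/5, -9/10, 1/10] . pi = 0
  [1, 1, 1, 1, 1] . pi = 1

Solving yields:
  pi_S0 = 1387/9761
  pi_S1 = 1361/9761
  pi_S2 = 2462/9761
  pi_S3 = 1908/9761
  pi_S4 = 2643/9761

Verification (pi * P):
  1387/9761*1/5 + 1361/9761*3/10 + 2462/9761*1/10 + 1908/9761*1/10 + 2643/9761*1/10 = 1387/9761 = pi_S0  (ok)
  1387/9761*1/5 + 1361/9761*1/10 + 2462/9761*1/5 + 1908/9761*1/10 + 2643/9761*1/10 = 1361/9761 = pi_S1  (ok)
  1387/9761*1/5 + 1361/9761*1/10 + 2462/9761*1/5 + 1908/9761*2/5 + 2643/9761*3/10 = 2462/9761 = pi_S2  (ok)
  1387/9761*3/10 + 1361/9761*2/5 + 2462/9761*1/5 + 1908/9761*1/10 + 2643/9761*1/10 = 1908/9761 = pi_S3  (ok)
  1387/9761*1/10 + 1361/9761*1/10 + 2462/9761*3/10 + 1908/9761*3/10 + 2643/9761*2/5 = 2643/9761 = pi_S4  (ok)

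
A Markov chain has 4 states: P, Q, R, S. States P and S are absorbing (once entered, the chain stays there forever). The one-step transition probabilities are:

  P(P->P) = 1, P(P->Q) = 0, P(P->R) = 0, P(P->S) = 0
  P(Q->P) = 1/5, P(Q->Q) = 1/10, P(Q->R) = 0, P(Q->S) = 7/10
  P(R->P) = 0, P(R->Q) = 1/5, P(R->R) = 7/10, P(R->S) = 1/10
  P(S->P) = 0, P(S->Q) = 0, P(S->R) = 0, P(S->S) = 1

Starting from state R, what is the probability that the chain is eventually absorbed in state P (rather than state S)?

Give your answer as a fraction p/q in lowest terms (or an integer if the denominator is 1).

Let a_i = P(absorbed in P | start in state i).
Boundary conditions: a_P = 1, a_S = 0.
For each transient state i, a_i = sum_j P(i->j) * a_j:
  a_Q = 1/5*a_P + 1/10*a_Q + 0*a_R + 7/10*a_S
  a_R = 0*a_P + 1/5*a_Q + 7/10*a_R + 1/10*a_S

Substituting a_P = 1 and a_S = 0, rearrange to (I - Q) a = r where r[i] = P(i -> P):
  [9/10, 0] . (a_Q, a_R) = 1/5
  [-1/5, 3/10] . (a_Q, a_R) = 0

Solving yields:
  a_Q = 2/9
  a_R = 4/27

Starting state is R, so the absorption probability is a_R = 4/27.

Answer: 4/27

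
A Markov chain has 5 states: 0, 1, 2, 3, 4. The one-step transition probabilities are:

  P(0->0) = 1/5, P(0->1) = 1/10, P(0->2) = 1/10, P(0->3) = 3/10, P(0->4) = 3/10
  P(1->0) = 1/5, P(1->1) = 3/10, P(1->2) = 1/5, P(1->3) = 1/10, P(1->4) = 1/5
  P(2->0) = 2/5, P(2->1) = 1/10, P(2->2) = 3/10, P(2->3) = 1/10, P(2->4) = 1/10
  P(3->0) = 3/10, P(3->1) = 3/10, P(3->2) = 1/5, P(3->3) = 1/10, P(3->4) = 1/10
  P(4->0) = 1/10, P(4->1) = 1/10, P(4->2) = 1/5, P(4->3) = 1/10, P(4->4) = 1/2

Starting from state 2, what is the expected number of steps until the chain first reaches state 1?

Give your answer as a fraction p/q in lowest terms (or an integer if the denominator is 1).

Answer: 330/43

Derivation:
Let h_i = expected steps to first reach 1 from state i.
Boundary: h_1 = 0.
First-step equations for the other states:
  h_0 = 1 + 1/5*h_0 + 1/10*h_1 + 1/10*h_2 + 3/10*h_3 + 3/10*h_4
  h_2 = 1 + 2/5*h_0 + 1/10*h_1 + 3/10*h_2 + 1/10*h_3 + 1/10*h_4
  h_3 = 1 + 3/10*h_0 + 3/10*h_1 + 1/5*h_2 + 1/10*h_3 + 1/10*h_4
  h_4 = 1 + 1/10*h_0 + 1/10*h_1 + 1/5*h_2 + 1/10*h_3 + 1/2*h_4

Substituting h_1 = 0 and rearranging gives the linear system (I - Q) h = 1:
  [4/5, -1/10, -3/10, -3/10] . (h_0, h_2, h_3, h_4) = 1
  [-2/5, 7/10, -1/10, -1/10] . (h_0, h_2, h_3, h_4) = 1
  [-3/10, -1/5, 9/10, -1/10] . (h_0, h_2, h_3, h_4) = 1
  [-1/10, -1/5, -1/10, 1/2] . (h_0, h_2, h_3, h_4) = 1

Solving yields:
  h_0 = 320/43
  h_2 = 330/43
  h_3 = 265/43
  h_4 = 335/43

Starting state is 2, so the expected hitting time is h_2 = 330/43.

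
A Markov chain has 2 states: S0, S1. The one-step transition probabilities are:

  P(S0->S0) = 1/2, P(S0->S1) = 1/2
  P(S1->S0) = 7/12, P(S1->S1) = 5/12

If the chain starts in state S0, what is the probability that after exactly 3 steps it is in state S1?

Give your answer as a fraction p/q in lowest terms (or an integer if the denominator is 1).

Answer: 133/288

Derivation:
Computing P^3 by repeated multiplication:
P^1 =
  S0: [1/2, 1/2]
  S1: [7/12, 5/12]
P^2 =
  S0: [13/24, 11/24]
  S1: [77/144, 67/144]
P^3 =
  S0: [155/288, 133/288]
  S1: [931/1728, 797/1728]

(P^3)[S0 -> S1] = 133/288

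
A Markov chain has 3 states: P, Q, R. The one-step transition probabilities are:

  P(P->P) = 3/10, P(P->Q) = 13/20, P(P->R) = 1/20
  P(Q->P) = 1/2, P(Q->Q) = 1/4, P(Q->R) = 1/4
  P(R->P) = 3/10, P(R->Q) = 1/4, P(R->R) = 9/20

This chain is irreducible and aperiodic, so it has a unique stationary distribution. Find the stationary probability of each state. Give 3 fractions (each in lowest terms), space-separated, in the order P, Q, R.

The stationary distribution satisfies pi = pi * P, i.e.:
  pi_P = 3/10*pi_P + 1/2*pi_Q + 3/10*pi_R
  pi_Q = 13/20*pi_P + 1/4*pi_Q + 1/4*pi_R
  pi_R = 1/20*pi_P + 1/4*pi_Q + 9/20*pi_R
with normalization: pi_P + pi_Q + pi_R = 1.

Using the first 2 balance equations plus normalization, the linear system A*pi = b is:
  [-7/10, 1/2, 3/10] . pi = 0
  [13/20, -3/4, 1/4] . pi = 0
  [1, 1, 1] . pi = 1

Solving yields:
  pi_P = 35/92
  pi_Q = 37/92
  pi_R = 5/23

Verification (pi * P):
  35/92*3/10 + 37/92*1/2 + 5/23*3/10 = 35/92 = pi_P  (ok)
  35/92*13/20 + 37/92*1/4 + 5/23*1/4 = 37/92 = pi_Q  (ok)
  35/92*1/20 + 37/92*1/4 + 5/23*9/20 = 5/23 = pi_R  (ok)

Answer: 35/92 37/92 5/23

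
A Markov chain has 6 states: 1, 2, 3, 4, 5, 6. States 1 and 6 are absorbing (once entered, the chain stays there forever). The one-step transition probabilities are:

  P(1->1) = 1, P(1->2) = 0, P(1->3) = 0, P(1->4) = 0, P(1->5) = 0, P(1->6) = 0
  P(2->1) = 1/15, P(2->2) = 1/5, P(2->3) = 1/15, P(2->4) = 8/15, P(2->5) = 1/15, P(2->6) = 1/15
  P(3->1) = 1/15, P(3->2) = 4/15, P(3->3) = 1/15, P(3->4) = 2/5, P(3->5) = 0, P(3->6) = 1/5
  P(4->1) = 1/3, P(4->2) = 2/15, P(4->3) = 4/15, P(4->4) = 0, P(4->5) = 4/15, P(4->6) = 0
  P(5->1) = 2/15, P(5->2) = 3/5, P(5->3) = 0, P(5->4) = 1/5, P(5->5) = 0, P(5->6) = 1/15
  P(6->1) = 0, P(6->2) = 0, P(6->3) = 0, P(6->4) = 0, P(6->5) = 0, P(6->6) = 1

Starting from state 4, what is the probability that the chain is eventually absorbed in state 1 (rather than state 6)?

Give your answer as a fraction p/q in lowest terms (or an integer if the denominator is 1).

Answer: 7492/9549

Derivation:
Let a_i = P(absorbed in 1 | start in state i).
Boundary conditions: a_1 = 1, a_6 = 0.
For each transient state i, a_i = sum_j P(i->j) * a_j:
  a_2 = 1/15*a_1 + 1/5*a_2 + 1/15*a_3 + 8/15*a_4 + 1/15*a_5 + 1/15*a_6
  a_3 = 1/15*a_1 + 4/15*a_2 + 1/15*a_3 + 2/5*a_4 + 0*a_5 + 1/5*a_6
  a_4 = 1/3*a_1 + 2/15*a_2 + 4/15*a_3 + 0*a_4 + 4/15*a_5 + 0*a_6
  a_5 = 2/15*a_1 + 3/5*a_2 + 0*a_3 + 1/5*a_4 + 0*a_5 + 1/15*a_6

Substituting a_1 = 1 and a_6 = 0, rearrange to (I - Q) a = r where r[i] = P(i -> 1):
  [4/5, -1/15, -8/15, -1/15] . (a_2, a_3, a_4, a_5) = 1/15
  [-4/15, 14/15, -2/5, 0] . (a_2, a_3, a_4, a_5) = 1/15
  [-2/15, -4/15, 1, -4/15] . (a_2, a_3, a_4, a_5) = 1/3
  [-3/5, 0, -1/5, 1] . (a_2, a_3, a_4, a_5) = 2/15

Solving yields:
  a_2 = 13703/19098
  a_3 = 11701/19098
  a_4 = 7492/9549
  a_5 = 13765/19098

Starting state is 4, so the absorption probability is a_4 = 7492/9549.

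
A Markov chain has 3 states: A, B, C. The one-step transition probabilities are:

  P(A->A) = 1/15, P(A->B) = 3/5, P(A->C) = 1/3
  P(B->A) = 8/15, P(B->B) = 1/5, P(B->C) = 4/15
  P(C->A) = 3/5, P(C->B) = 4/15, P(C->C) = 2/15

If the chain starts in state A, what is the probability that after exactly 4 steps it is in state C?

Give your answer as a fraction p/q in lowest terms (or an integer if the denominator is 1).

Answer: 4231/16875

Derivation:
Computing P^4 by repeated multiplication:
P^1 =
  A: [1/15, 3/5, 1/3]
  B: [8/15, 1/5, 4/15]
  C: [3/5, 4/15, 2/15]
P^2 =
  A: [118/225, 56/225, 17/75]
  B: [68/225, 97/225, 4/15]
  C: [59/225, 101/225, 13/45]
P^3 =
  A: [41/135, 478/1125, 916/3375]
  B: [1384/3375, 127/375, 848/3375]
  C: [484/1125, 1094/3375, 829/3375]
P^4 =
  A: [20741/50625, 17191/50625, 4231/16875]
  B: [3632/10125, 19277/50625, 4396/16875]
  C: [3533/10125, 19666/50625, 13294/50625]

(P^4)[A -> C] = 4231/16875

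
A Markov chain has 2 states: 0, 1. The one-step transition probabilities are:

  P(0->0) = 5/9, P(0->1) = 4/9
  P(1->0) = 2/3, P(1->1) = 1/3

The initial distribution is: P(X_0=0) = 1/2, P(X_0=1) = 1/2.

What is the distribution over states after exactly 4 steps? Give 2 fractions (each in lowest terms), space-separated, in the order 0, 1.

Propagating the distribution step by step (d_{t+1} = d_t * P):
d_0 = (0=1/2, 1=1/2)
  d_1[0] = 1/2*5/9 + 1/2*2/3 = 11/18
  d_1[1] = 1/2*4/9 + 1/2*1/3 = 7/18
d_1 = (0=11/18, 1=7/18)
  d_2[0] = 11/18*5/9 + 7/18*2/3 = 97/162
  d_2[1] = 11/18*4/9 + 7/18*1/3 = 65/162
d_2 = (0=97/162, 1=65/162)
  d_3[0] = 97/162*5/9 + 65/162*2/3 = 875/1458
  d_3[1] = 97/162*4/9 + 65/162*1/3 = 583/1458
d_3 = (0=875/1458, 1=583/1458)
  d_4[0] = 875/1458*5/9 + 583/1458*2/3 = 7873/13122
  d_4[1] = 875/1458*4/9 + 583/1458*1/3 = 5249/13122
d_4 = (0=7873/13122, 1=5249/13122)

Answer: 7873/13122 5249/13122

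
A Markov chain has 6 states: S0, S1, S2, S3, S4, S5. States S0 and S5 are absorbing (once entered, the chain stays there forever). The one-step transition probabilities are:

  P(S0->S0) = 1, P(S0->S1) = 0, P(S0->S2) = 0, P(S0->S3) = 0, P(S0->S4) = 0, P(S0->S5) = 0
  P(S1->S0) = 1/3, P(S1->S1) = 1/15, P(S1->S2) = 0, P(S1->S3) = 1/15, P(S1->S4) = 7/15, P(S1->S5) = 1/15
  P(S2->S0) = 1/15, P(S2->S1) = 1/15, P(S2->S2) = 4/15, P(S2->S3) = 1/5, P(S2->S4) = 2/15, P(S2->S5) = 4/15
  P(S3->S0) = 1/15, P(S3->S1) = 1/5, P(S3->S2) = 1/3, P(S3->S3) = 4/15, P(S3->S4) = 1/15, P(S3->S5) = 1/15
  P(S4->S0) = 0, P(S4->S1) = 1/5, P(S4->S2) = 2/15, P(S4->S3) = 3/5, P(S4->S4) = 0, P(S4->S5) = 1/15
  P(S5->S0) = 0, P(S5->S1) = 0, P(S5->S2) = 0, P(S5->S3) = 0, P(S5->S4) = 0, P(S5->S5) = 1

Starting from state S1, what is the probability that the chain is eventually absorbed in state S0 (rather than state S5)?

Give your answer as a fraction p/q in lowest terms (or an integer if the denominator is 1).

Let a_i = P(absorbed in S0 | start in state i).
Boundary conditions: a_S0 = 1, a_S5 = 0.
For each transient state i, a_i = sum_j P(i->j) * a_j:
  a_S1 = 1/3*a_S0 + 1/15*a_S1 + 0*a_S2 + 1/15*a_S3 + 7/15*a_S4 + 1/15*a_S5
  a_S2 = 1/15*a_S0 + 1/15*a_S1 + 4/15*a_S2 + 1/5*a_S3 + 2/15*a_S4 + 4/15*a_S5
  a_S3 = 1/15*a_S0 + 1/5*a_S1 + 1/3*a_S2 + 4/15*a_S3 + 1/15*a_S4 + 1/15*a_S5
  a_S4 = 0*a_S0 + 1/5*a_S1 + 2/15*a_S2 + 3/5*a_S3 + 0*a_S4 + 1/15*a_S5

Substituting a_S0 = 1 and a_S5 = 0, rearrange to (I - Q) a = r where r[i] = P(i -> S0):
  [14/15, 0, -1/15, -7/15] . (a_S1, a_S2, a_S3, a_S4) = 1/3
  [-1/15, 11/15, -1/5, -2/15] . (a_S1, a_S2, a_S3, a_S4) = 1/15
  [-1/5, -1/3, 11/15, -1/15] . (a_S1, a_S2, a_S3, a_S4) = 1/15
  [-1/5, -2/15, -3/5, 1] . (a_S1, a_S2, a_S3, a_S4) = 0

Solving yields:
  a_S1 = 1171/1913
  a_S2 = 4719/13391
  a_S3 = 877/1913
  a_S4 = 5952/13391

Starting state is S1, so the absorption probability is a_S1 = 1171/1913.

Answer: 1171/1913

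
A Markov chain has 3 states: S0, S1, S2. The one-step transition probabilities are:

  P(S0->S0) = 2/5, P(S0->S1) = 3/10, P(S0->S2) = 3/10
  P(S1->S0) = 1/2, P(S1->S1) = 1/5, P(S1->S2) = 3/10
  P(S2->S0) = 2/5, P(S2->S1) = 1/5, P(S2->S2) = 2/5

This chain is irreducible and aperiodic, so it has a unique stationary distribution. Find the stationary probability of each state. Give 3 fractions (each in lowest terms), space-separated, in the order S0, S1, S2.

Answer: 14/33 8/33 1/3

Derivation:
The stationary distribution satisfies pi = pi * P, i.e.:
  pi_S0 = 2/5*pi_S0 + 1/2*pi_S1 + 2/5*pi_S2
  pi_S1 = 3/10*pi_S0 + 1/5*pi_S1 + 1/5*pi_S2
  pi_S2 = 3/10*pi_S0 + 3/10*pi_S1 + 2/5*pi_S2
with normalization: pi_S0 + pi_S1 + pi_S2 = 1.

Using the first 2 balance equations plus normalization, the linear system A*pi = b is:
  [-3/5, 1/2, 2/5] . pi = 0
  [3/10, -4/5, 1/5] . pi = 0
  [1, 1, 1] . pi = 1

Solving yields:
  pi_S0 = 14/33
  pi_S1 = 8/33
  pi_S2 = 1/3

Verification (pi * P):
  14/33*2/5 + 8/33*1/2 + 1/3*2/5 = 14/33 = pi_S0  (ok)
  14/33*3/10 + 8/33*1/5 + 1/3*1/5 = 8/33 = pi_S1  (ok)
  14/33*3/10 + 8/33*3/10 + 1/3*2/5 = 1/3 = pi_S2  (ok)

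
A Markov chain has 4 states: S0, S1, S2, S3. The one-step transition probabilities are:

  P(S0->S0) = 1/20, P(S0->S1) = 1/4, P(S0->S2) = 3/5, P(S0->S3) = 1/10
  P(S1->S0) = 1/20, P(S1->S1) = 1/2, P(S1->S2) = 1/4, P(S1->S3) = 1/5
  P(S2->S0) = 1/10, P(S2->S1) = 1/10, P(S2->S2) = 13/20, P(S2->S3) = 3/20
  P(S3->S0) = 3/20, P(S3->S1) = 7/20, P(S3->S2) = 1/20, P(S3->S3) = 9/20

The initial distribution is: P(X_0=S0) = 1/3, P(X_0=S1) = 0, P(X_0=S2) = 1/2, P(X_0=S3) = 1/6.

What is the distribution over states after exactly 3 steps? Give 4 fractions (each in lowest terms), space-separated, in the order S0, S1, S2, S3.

Propagating the distribution step by step (d_{t+1} = d_t * P):
d_0 = (S0=1/3, S1=0, S2=1/2, S3=1/6)
  d_1[S0] = 1/3*1/20 + 0*1/20 + 1/2*1/10 + 1/6*3/20 = 11/120
  d_1[S1] = 1/3*1/4 + 0*1/2 + 1/2*1/10 + 1/6*7/20 = 23/120
  d_1[S2] = 1/3*3/5 + 0*1/4 + 1/2*13/20 + 1/6*1/20 = 8/15
  d_1[S3] = 1/3*1/10 + 0*1/5 + 1/2*3/20 + 1/6*9/20 = 11/60
d_1 = (S0=11/120, S1=23/120, S2=8/15, S3=11/60)
  d_2[S0] = 11/120*1/20 + 23/120*1/20 + 8/15*1/10 + 11/60*3/20 = 19/200
  d_2[S1] = 11/120*1/4 + 23/120*1/2 + 8/15*1/10 + 11/60*7/20 = 189/800
  d_2[S2] = 11/120*3/5 + 23/120*1/4 + 8/15*13/20 + 11/60*1/20 = 367/800
  d_2[S3] = 11/120*1/10 + 23/120*1/5 + 8/15*3/20 + 11/60*9/20 = 21/100
d_2 = (S0=19/200, S1=189/800, S2=367/800, S3=21/100)
  d_3[S0] = 19/200*1/20 + 189/800*1/20 + 367/800*1/10 + 21/100*3/20 = 1503/16000
  d_3[S1] = 19/200*1/4 + 189/800*1/2 + 367/800*1/10 + 21/100*7/20 = 209/800
  d_3[S2] = 19/200*3/5 + 189/800*1/4 + 367/800*13/20 + 21/100*1/20 = 1699/4000
  d_3[S3] = 19/200*1/10 + 189/800*1/5 + 367/800*3/20 + 21/100*9/20 = 3521/16000
d_3 = (S0=1503/16000, S1=209/800, S2=1699/4000, S3=3521/16000)

Answer: 1503/16000 209/800 1699/4000 3521/16000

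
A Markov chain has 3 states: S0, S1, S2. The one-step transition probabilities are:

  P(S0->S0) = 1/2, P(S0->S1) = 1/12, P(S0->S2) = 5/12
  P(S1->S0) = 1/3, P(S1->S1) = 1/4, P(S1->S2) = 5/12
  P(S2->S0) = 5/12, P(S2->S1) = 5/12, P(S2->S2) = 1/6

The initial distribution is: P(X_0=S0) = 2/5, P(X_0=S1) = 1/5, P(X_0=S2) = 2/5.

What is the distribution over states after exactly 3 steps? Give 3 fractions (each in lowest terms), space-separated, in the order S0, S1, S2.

Propagating the distribution step by step (d_{t+1} = d_t * P):
d_0 = (S0=2/5, S1=1/5, S2=2/5)
  d_1[S0] = 2/5*1/2 + 1/5*1/3 + 2/5*5/12 = 13/30
  d_1[S1] = 2/5*1/12 + 1/5*1/4 + 2/5*5/12 = 1/4
  d_1[S2] = 2/5*5/12 + 1/5*5/12 + 2/5*1/6 = 19/60
d_1 = (S0=13/30, S1=1/4, S2=19/60)
  d_2[S0] = 13/30*1/2 + 1/4*1/3 + 19/60*5/12 = 311/720
  d_2[S1] = 13/30*1/12 + 1/4*1/4 + 19/60*5/12 = 83/360
  d_2[S2] = 13/30*5/12 + 1/4*5/12 + 19/60*1/6 = 27/80
d_2 = (S0=311/720, S1=83/360, S2=27/80)
  d_3[S0] = 311/720*1/2 + 83/360*1/3 + 27/80*5/12 = 749/1728
  d_3[S1] = 311/720*1/12 + 83/360*1/4 + 27/80*5/12 = 253/1080
  d_3[S2] = 311/720*5/12 + 83/360*5/12 + 27/80*1/6 = 319/960
d_3 = (S0=749/1728, S1=253/1080, S2=319/960)

Answer: 749/1728 253/1080 319/960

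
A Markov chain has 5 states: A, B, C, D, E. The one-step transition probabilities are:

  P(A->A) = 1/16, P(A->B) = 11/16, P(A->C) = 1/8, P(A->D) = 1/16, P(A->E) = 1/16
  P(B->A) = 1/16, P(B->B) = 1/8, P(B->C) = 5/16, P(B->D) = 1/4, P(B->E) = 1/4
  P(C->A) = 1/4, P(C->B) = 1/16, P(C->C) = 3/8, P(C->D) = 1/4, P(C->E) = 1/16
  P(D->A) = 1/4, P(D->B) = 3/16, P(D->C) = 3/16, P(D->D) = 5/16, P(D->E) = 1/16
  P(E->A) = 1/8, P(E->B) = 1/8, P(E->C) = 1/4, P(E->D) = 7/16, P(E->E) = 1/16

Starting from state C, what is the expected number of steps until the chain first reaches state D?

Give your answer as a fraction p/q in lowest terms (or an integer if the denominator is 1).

Answer: 656/155

Derivation:
Let h_i = expected steps to first reach D from state i.
Boundary: h_D = 0.
First-step equations for the other states:
  h_A = 1 + 1/16*h_A + 11/16*h_B + 1/8*h_C + 1/16*h_D + 1/16*h_E
  h_B = 1 + 1/16*h_A + 1/8*h_B + 5/16*h_C + 1/4*h_D + 1/4*h_E
  h_C = 1 + 1/4*h_A + 1/16*h_B + 3/8*h_C + 1/4*h_D + 1/16*h_E
  h_E = 1 + 1/8*h_A + 1/8*h_B + 1/4*h_C + 7/16*h_D + 1/16*h_E

Substituting h_D = 0 and rearranging gives the linear system (I - Q) h = 1:
  [15/16, -11/16, -1/8, -1/16] . (h_A, h_B, h_C, h_E) = 1
  [-1/16, 7/8, -5/16, -1/4] . (h_A, h_B, h_C, h_E) = 1
  [-1/4, -1/16, 5/8, -1/16] . (h_A, h_B, h_C, h_E) = 1
  [-1/8, -1/8, -1/4, 15/16] . (h_A, h_B, h_C, h_E) = 1

Solving yields:
  h_A = 30208/6355
  h_B = 5024/1271
  h_C = 656/155
  h_E = 688/205

Starting state is C, so the expected hitting time is h_C = 656/155.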